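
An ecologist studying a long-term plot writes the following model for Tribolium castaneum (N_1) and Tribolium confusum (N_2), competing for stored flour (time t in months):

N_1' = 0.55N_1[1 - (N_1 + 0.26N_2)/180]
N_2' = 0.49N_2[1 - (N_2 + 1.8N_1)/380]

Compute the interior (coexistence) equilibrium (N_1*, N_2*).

N_1* ≈ 153, N_2* ≈ 105

Setting both brackets to zero gives the nullclines N_1 + 0.26N_2 = 180 and 1.8N_1 + N_2 = 380.
Substituting N_2 = 380 - 1.8N_1 into the first: N_1(1 - 0.26·1.8) = 180 - 0.26·380.
So N_1* = 81.2/0.532 = 153, and then N_2* = 380 - 1.8·153 = 105.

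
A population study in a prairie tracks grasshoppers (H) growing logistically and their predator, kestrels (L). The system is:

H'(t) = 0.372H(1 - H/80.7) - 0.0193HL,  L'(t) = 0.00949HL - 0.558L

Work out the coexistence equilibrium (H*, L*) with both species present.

H* ≈ 58.8, L* ≈ 5.23

From dL/dt = 0 with L > 0: 0.00949H* = 0.558, so H* = 58.8.
Substitute into dH/dt = 0: 0.372(1 - 58.8/80.7) = 0.0193L*.
The bracket is 0.271, giving L* = 0.101/0.0193 = 5.23.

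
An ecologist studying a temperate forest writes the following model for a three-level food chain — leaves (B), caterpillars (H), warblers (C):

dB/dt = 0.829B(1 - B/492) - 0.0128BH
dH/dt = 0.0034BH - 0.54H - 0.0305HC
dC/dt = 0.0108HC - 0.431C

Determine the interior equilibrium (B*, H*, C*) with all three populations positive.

B* ≈ 189, H* ≈ 39.9, C* ≈ 3.35

From dC/dt = 0: 0.0108H* = 0.431, so H* = 39.9.
From dB/dt = 0: 0.829(1 - B*/492) = 0.0128·39.9, giving B* = 492·(1 - 0.616) = 189.
From dH/dt = 0: 0.0034·189 - 0.54 = 0.0305C*, so C* = 0.102/0.0305 = 3.35.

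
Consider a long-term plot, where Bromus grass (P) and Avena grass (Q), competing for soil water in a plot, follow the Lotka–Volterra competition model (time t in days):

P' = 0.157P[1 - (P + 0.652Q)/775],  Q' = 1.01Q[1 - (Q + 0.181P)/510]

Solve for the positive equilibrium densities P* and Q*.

P* ≈ 502, Q* ≈ 419

Setting both brackets to zero gives the nullclines P + 0.652Q = 775 and 0.181P + Q = 510.
Substituting Q = 510 - 0.181P into the first: P(1 - 0.652·0.181) = 775 - 0.652·510.
So P* = 442/0.882 = 502, and then Q* = 510 - 0.181·502 = 419.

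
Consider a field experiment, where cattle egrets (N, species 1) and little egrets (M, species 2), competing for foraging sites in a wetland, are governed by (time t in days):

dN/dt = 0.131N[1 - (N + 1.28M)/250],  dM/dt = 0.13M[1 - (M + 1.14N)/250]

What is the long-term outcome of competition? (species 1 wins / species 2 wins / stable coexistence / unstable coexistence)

unstable coexistence (outcome depends on initial conditions)

Compare the nullcline intercepts: K1/α12 = 250/1.28 = 195 < K2 = 250; K2/α21 = 250/1.14 = 219 < K1 = 250.
Since both are reversed, neither can invade when rare; the interior point is a saddle.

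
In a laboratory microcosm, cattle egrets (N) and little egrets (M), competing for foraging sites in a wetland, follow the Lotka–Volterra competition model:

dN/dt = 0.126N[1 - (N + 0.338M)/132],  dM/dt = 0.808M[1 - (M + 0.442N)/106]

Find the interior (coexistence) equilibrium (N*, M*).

N* ≈ 113, M* ≈ 56

Setting both brackets to zero gives the nullclines N + 0.338M = 132 and 0.442N + M = 106.
Substituting M = 106 - 0.442N into the first: N(1 - 0.338·0.442) = 132 - 0.338·106.
So N* = 96.2/0.851 = 113, and then M* = 106 - 0.442·113 = 56.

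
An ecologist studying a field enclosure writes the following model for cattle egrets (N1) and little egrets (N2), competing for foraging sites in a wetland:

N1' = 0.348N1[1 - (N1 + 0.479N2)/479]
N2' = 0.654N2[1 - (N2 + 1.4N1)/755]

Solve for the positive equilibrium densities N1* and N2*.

N1* ≈ 356, N2* ≈ 256

Setting both brackets to zero gives the nullclines N1 + 0.479N2 = 479 and 1.4N1 + N2 = 755.
Substituting N2 = 755 - 1.4N1 into the first: N1(1 - 0.479·1.4) = 479 - 0.479·755.
So N1* = 117/0.329 = 356, and then N2* = 755 - 1.4·356 = 256.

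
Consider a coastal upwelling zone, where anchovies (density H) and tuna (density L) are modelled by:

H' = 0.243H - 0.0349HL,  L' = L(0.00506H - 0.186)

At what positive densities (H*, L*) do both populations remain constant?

H* ≈ 36.8, L* ≈ 6.96

Set dL/dt = 0 with L > 0: 0.00506H - 0.186 = 0, so H* = 0.186/0.00506 = 36.8.
Set dH/dt = 0 with H > 0: 0.243 - 0.0349L = 0, so L* = 0.243/0.0349 = 6.96.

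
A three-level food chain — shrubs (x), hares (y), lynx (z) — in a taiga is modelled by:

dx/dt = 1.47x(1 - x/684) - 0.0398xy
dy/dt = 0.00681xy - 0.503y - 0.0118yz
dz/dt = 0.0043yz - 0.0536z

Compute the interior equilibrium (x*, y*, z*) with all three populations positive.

From dz/dt = 0: 0.0043y* = 0.0536, so y* = 12.5.
From dx/dt = 0: 1.47(1 - x*/684) = 0.0398·12.5, giving x* = 684·(1 - 0.337) = 453.
From dy/dt = 0: 0.00681·453 - 0.503 = 0.0118z*, so z* = 2.58/0.0118 = 219.

x* ≈ 453, y* ≈ 12.5, z* ≈ 219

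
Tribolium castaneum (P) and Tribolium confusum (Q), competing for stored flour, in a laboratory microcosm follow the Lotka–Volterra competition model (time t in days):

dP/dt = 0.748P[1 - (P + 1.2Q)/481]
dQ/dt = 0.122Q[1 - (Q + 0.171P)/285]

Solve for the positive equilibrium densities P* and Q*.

P* ≈ 175, Q* ≈ 255

Setting both brackets to zero gives the nullclines P + 1.2Q = 481 and 0.171P + Q = 285.
Substituting Q = 285 - 0.171P into the first: P(1 - 1.2·0.171) = 481 - 1.2·285.
So P* = 139/0.795 = 175, and then Q* = 285 - 0.171·175 = 255.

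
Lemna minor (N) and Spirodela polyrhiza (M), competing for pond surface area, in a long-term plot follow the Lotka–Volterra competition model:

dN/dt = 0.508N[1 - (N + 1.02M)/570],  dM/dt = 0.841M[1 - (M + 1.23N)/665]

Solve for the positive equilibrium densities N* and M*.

Setting both brackets to zero gives the nullclines N + 1.02M = 570 and 1.23N + M = 665.
Substituting M = 665 - 1.23N into the first: N(1 - 1.02·1.23) = 570 - 1.02·665.
So N* = -108/-0.255 = 425, and then M* = 665 - 1.23·425 = 142.

N* ≈ 425, M* ≈ 142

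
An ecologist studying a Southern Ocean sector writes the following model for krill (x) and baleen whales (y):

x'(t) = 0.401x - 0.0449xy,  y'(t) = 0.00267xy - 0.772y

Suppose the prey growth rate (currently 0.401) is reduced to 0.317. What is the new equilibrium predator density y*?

y* ≈ 7.06

At the interior fixed point, setting dx/dt = 0 with x > 0 fixes y* = (prey growth rate)/(xy coefficient) — independent of the other coefficients.
With the change, y* = 0.317/0.0449 = 7.06; it falls from 8.93.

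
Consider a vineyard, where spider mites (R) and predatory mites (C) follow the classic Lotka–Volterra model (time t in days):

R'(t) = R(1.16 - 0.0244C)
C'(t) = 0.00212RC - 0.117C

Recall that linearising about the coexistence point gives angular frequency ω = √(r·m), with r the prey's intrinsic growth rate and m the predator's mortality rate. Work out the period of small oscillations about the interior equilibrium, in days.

T ≈ 17.1 days

Here r = 1.16 and m = 0.117, so r·m = 0.136.
ω = √0.136 = 0.368 per day, hence T = 2π/ω ≈ 17.1 days.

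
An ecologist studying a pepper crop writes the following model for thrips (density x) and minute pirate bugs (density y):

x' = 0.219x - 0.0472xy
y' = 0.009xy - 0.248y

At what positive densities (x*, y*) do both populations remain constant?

x* ≈ 27.6, y* ≈ 4.64

Set dy/dt = 0 with y > 0: 0.009x - 0.248 = 0, so x* = 0.248/0.009 = 27.6.
Set dx/dt = 0 with x > 0: 0.219 - 0.0472y = 0, so y* = 0.219/0.0472 = 4.64.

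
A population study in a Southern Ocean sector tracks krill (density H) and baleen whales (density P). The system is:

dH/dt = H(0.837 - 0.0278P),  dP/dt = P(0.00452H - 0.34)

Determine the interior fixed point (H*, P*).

Set dP/dt = 0 with P > 0: 0.00452H - 0.34 = 0, so H* = 0.34/0.00452 = 75.2.
Set dH/dt = 0 with H > 0: 0.837 - 0.0278P = 0, so P* = 0.837/0.0278 = 30.1.

H* ≈ 75.2, P* ≈ 30.1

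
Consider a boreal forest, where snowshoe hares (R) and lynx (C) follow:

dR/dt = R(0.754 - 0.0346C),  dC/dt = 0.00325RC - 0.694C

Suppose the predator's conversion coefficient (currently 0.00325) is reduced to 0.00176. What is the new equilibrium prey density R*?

R* ≈ 394

At the interior fixed point, setting dC/dt = 0 with C > 0 fixes R* = (predator death rate)/(RC coefficient) — independent of the other coefficients.
With the change, R* = 0.694/0.00176 = 394; it rises from 214.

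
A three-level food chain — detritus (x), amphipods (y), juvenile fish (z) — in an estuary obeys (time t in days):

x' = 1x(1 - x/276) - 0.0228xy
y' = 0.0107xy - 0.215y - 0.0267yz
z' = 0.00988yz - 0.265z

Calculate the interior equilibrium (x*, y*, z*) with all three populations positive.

From dz/dt = 0: 0.00988y* = 0.265, so y* = 26.8.
From dx/dt = 0: 1(1 - x*/276) = 0.0228·26.8, giving x* = 276·(1 - 0.612) = 107.
From dy/dt = 0: 0.0107·107 - 0.215 = 0.0267z*, so z* = 0.932/0.0267 = 34.9.

x* ≈ 107, y* ≈ 26.8, z* ≈ 34.9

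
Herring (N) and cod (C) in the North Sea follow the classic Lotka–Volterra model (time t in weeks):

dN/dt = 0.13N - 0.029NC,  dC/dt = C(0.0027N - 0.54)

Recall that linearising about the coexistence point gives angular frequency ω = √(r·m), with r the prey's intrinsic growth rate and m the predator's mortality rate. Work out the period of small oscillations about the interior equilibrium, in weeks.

T ≈ 23.7 weeks

Here r = 0.13 and m = 0.54, so r·m = 0.0702.
ω = √0.0702 = 0.265 per week, hence T = 2π/ω ≈ 23.7 weeks.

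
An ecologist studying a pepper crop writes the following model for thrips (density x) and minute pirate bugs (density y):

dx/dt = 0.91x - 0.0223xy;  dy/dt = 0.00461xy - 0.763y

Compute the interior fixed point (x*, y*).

Set dy/dt = 0 with y > 0: 0.00461x - 0.763 = 0, so x* = 0.763/0.00461 = 166.
Set dx/dt = 0 with x > 0: 0.91 - 0.0223y = 0, so y* = 0.91/0.0223 = 40.8.

x* ≈ 166, y* ≈ 40.8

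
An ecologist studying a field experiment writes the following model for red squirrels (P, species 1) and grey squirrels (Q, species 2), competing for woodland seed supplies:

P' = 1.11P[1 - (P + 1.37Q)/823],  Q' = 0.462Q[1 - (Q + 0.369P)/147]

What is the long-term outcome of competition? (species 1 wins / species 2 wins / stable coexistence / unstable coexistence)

species 1 excludes species 2

Compare the nullcline intercepts: K1/α12 = 823/1.37 = 601 > K2 = 147; K2/α21 = 147/0.369 = 398 < K1 = 823.
Since the inequalities point opposite ways, species 1 can invade but species 2 cannot.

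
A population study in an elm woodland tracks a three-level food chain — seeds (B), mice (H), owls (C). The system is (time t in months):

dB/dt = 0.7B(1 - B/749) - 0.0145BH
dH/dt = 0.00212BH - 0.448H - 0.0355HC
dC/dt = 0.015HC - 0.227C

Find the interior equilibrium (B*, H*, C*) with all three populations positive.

B* ≈ 514, H* ≈ 15.1, C* ≈ 18.1

From dC/dt = 0: 0.015H* = 0.227, so H* = 15.1.
From dB/dt = 0: 0.7(1 - B*/749) = 0.0145·15.1, giving B* = 749·(1 - 0.313) = 514.
From dH/dt = 0: 0.00212·514 - 0.448 = 0.0355C*, so C* = 0.642/0.0355 = 18.1.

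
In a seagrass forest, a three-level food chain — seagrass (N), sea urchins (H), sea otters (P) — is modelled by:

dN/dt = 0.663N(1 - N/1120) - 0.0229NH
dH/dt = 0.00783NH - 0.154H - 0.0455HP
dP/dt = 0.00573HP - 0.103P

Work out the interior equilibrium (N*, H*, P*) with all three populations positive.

N* ≈ 425, H* ≈ 18, P* ≈ 69.7

From dP/dt = 0: 0.00573H* = 0.103, so H* = 18.
From dN/dt = 0: 0.663(1 - N*/1120) = 0.0229·18, giving N* = 1120·(1 - 0.621) = 425.
From dH/dt = 0: 0.00783·425 - 0.154 = 0.0455P*, so P* = 3.17/0.0455 = 69.7.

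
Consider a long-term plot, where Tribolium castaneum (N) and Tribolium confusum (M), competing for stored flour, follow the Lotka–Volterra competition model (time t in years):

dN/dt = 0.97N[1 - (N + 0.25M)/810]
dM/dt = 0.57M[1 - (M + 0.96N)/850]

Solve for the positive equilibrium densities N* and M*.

Setting both brackets to zero gives the nullclines N + 0.25M = 810 and 0.96N + M = 850.
Substituting M = 850 - 0.96N into the first: N(1 - 0.25·0.96) = 810 - 0.25·850.
So N* = 598/0.76 = 786, and then M* = 850 - 0.96·786 = 95.3.

N* ≈ 786, M* ≈ 95.3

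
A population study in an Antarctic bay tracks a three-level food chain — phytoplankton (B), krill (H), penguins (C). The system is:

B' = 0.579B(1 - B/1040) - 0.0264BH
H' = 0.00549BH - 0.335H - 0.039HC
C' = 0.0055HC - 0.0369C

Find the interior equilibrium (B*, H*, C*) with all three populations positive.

B* ≈ 722, H* ≈ 6.71, C* ≈ 93

From dC/dt = 0: 0.0055H* = 0.0369, so H* = 6.71.
From dB/dt = 0: 0.579(1 - B*/1040) = 0.0264·6.71, giving B* = 1040·(1 - 0.306) = 722.
From dH/dt = 0: 0.00549·722 - 0.335 = 0.039C*, so C* = 3.63/0.039 = 93.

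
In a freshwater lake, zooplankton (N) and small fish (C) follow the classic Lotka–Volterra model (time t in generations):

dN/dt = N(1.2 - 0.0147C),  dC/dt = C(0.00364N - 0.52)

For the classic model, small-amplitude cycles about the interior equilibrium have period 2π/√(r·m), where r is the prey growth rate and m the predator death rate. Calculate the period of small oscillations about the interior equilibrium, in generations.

T ≈ 7.95 generations

Here r = 1.2 and m = 0.52, so r·m = 0.624.
ω = √0.624 = 0.79 per generation, hence T = 2π/ω ≈ 7.95 generations.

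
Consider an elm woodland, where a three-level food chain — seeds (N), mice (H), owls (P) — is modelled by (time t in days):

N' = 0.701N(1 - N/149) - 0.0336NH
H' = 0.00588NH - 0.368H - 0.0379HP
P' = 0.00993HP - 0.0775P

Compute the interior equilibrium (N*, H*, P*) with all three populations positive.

From dP/dt = 0: 0.00993H* = 0.0775, so H* = 7.8.
From dN/dt = 0: 0.701(1 - N*/149) = 0.0336·7.8, giving N* = 149·(1 - 0.374) = 93.3.
From dH/dt = 0: 0.00588·93.3 - 0.368 = 0.0379P*, so P* = 0.18/0.0379 = 4.76.

N* ≈ 93.3, H* ≈ 7.8, P* ≈ 4.76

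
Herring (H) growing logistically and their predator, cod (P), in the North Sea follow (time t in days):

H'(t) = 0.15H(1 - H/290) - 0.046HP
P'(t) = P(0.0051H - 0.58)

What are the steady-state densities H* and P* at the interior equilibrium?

From dP/dt = 0 with P > 0: 0.0051H* = 0.58, so H* = 114.
Substitute into dH/dt = 0: 0.15(1 - 114/290) = 0.046P*.
The bracket is 0.608, giving P* = 0.0912/0.046 = 1.98.

H* ≈ 114, P* ≈ 1.98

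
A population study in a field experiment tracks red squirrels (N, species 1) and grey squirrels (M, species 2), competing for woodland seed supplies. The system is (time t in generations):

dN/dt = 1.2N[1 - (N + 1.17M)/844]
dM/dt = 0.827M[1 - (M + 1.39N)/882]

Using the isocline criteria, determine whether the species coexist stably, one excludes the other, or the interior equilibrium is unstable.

Compare the nullcline intercepts: K1/α12 = 844/1.17 = 721 < K2 = 882; K2/α21 = 882/1.39 = 635 < K1 = 844.
Since both are reversed, neither can invade when rare; the interior point is a saddle.

unstable coexistence (outcome depends on initial conditions)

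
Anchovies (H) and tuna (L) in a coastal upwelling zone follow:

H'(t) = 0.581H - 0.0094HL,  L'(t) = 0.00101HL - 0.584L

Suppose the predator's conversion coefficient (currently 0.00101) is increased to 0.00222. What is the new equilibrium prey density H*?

H* ≈ 263

At the interior fixed point, setting dL/dt = 0 with L > 0 fixes H* = (predator death rate)/(HL coefficient) — independent of the other coefficients.
With the change, H* = 0.584/0.00222 = 263; it falls from 578.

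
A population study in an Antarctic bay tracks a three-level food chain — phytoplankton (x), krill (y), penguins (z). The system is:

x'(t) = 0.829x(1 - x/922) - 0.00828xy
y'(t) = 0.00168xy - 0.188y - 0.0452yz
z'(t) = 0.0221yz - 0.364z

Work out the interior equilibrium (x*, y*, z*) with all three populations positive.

From dz/dt = 0: 0.0221y* = 0.364, so y* = 16.5.
From dx/dt = 0: 0.829(1 - x*/922) = 0.00828·16.5, giving x* = 922·(1 - 0.165) = 770.
From dy/dt = 0: 0.00168·770 - 0.188 = 0.0452z*, so z* = 1.11/0.0452 = 24.5.

x* ≈ 770, y* ≈ 16.5, z* ≈ 24.5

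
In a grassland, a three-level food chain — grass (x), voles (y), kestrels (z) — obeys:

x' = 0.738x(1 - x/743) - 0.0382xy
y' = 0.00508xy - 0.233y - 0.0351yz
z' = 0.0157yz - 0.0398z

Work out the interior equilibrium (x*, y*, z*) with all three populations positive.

From dz/dt = 0: 0.0157y* = 0.0398, so y* = 2.54.
From dx/dt = 0: 0.738(1 - x*/743) = 0.0382·2.54, giving x* = 743·(1 - 0.131) = 646.
From dy/dt = 0: 0.00508·646 - 0.233 = 0.0351z*, so z* = 3.05/0.0351 = 86.8.

x* ≈ 646, y* ≈ 2.54, z* ≈ 86.8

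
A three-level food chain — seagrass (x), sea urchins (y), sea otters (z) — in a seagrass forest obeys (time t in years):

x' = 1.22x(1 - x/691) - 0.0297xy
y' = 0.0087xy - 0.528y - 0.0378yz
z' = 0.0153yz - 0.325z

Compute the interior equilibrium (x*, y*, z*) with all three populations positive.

From dz/dt = 0: 0.0153y* = 0.325, so y* = 21.2.
From dx/dt = 0: 1.22(1 - x*/691) = 0.0297·21.2, giving x* = 691·(1 - 0.517) = 334.
From dy/dt = 0: 0.0087·334 - 0.528 = 0.0378z*, so z* = 2.37/0.0378 = 62.8.

x* ≈ 334, y* ≈ 21.2, z* ≈ 62.8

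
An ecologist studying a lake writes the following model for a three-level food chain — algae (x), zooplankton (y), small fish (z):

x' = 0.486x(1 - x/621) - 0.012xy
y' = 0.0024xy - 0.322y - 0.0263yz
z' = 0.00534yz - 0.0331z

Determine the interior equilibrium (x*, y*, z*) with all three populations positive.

From dz/dt = 0: 0.00534y* = 0.0331, so y* = 6.2.
From dx/dt = 0: 0.486(1 - x*/621) = 0.012·6.2, giving x* = 621·(1 - 0.153) = 526.
From dy/dt = 0: 0.0024·526 - 0.322 = 0.0263z*, so z* = 0.94/0.0263 = 35.8.

x* ≈ 526, y* ≈ 6.2, z* ≈ 35.8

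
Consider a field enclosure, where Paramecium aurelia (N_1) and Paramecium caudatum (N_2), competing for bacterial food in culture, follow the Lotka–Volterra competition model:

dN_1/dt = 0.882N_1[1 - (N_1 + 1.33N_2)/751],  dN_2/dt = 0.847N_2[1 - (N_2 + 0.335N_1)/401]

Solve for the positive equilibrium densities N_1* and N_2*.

N_1* ≈ 393, N_2* ≈ 269

Setting both brackets to zero gives the nullclines N_1 + 1.33N_2 = 751 and 0.335N_1 + N_2 = 401.
Substituting N_2 = 401 - 0.335N_1 into the first: N_1(1 - 1.33·0.335) = 751 - 1.33·401.
So N_1* = 218/0.554 = 393, and then N_2* = 401 - 0.335·393 = 269.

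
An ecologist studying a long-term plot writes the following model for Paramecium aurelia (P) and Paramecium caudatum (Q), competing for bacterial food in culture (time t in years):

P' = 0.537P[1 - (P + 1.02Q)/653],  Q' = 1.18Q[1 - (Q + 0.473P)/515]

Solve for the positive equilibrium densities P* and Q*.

P* ≈ 247, Q* ≈ 398

Setting both brackets to zero gives the nullclines P + 1.02Q = 653 and 0.473P + Q = 515.
Substituting Q = 515 - 0.473P into the first: P(1 - 1.02·0.473) = 653 - 1.02·515.
So P* = 128/0.518 = 247, and then Q* = 515 - 0.473·247 = 398.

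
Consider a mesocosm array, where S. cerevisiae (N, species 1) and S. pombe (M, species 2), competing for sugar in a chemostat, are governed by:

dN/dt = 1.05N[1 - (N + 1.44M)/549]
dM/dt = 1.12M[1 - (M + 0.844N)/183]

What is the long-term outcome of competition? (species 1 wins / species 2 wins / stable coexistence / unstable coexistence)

species 1 excludes species 2

Compare the nullcline intercepts: K1/α12 = 549/1.44 = 381 > K2 = 183; K2/α21 = 183/0.844 = 217 < K1 = 549.
Since the inequalities point opposite ways, species 1 can invade but species 2 cannot.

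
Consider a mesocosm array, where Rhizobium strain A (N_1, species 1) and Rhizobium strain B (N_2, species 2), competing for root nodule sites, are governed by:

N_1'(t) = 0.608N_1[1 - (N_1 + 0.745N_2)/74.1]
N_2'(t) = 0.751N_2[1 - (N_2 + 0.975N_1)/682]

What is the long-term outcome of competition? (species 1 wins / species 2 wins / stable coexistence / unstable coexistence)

species 2 excludes species 1

Compare the nullcline intercepts: K1/α12 = 74.1/0.745 = 99.5 < K2 = 682; K2/α21 = 682/0.975 = 699 > K1 = 74.1.
Since the inequalities point opposite ways, species 2 can invade but species 1 cannot.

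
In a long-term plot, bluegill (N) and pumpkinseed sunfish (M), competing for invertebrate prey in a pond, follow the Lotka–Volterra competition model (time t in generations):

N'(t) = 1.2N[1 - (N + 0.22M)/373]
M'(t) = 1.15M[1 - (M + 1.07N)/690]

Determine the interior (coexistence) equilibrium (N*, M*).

N* ≈ 289, M* ≈ 380

Setting both brackets to zero gives the nullclines N + 0.22M = 373 and 1.07N + M = 690.
Substituting M = 690 - 1.07N into the first: N(1 - 0.22·1.07) = 373 - 0.22·690.
So N* = 221/0.765 = 289, and then M* = 690 - 1.07·289 = 380.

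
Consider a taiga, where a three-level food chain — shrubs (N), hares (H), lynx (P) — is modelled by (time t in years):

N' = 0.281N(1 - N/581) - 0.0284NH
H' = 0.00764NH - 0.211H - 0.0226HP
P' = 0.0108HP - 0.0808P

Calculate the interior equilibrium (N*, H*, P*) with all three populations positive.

From dP/dt = 0: 0.0108H* = 0.0808, so H* = 7.48.
From dN/dt = 0: 0.281(1 - N*/581) = 0.0284·7.48, giving N* = 581·(1 - 0.756) = 142.
From dH/dt = 0: 0.00764·142 - 0.211 = 0.0226P*, so P* = 0.871/0.0226 = 38.6.

N* ≈ 142, H* ≈ 7.48, P* ≈ 38.6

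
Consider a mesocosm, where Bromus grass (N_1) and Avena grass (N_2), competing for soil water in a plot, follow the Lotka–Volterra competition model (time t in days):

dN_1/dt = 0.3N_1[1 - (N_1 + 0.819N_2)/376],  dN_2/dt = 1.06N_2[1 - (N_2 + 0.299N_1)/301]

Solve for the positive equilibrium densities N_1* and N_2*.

N_1* ≈ 171, N_2* ≈ 250

Setting both brackets to zero gives the nullclines N_1 + 0.819N_2 = 376 and 0.299N_1 + N_2 = 301.
Substituting N_2 = 301 - 0.299N_1 into the first: N_1(1 - 0.819·0.299) = 376 - 0.819·301.
So N_1* = 129/0.755 = 171, and then N_2* = 301 - 0.299·171 = 250.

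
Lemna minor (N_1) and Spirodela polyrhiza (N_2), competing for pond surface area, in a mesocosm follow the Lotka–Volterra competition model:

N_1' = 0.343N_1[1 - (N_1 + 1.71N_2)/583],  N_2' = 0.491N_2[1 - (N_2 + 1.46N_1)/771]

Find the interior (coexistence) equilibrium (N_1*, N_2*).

N_1* ≈ 491, N_2* ≈ 53.6

Setting both brackets to zero gives the nullclines N_1 + 1.71N_2 = 583 and 1.46N_1 + N_2 = 771.
Substituting N_2 = 771 - 1.46N_1 into the first: N_1(1 - 1.71·1.46) = 583 - 1.71·771.
So N_1* = -735/-1.5 = 491, and then N_2* = 771 - 1.46·491 = 53.6.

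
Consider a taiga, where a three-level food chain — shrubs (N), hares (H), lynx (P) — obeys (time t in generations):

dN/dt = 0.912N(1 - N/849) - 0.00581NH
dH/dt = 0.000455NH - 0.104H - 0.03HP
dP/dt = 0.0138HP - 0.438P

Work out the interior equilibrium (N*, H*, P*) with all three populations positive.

N* ≈ 677, H* ≈ 31.7, P* ≈ 6.81

From dP/dt = 0: 0.0138H* = 0.438, so H* = 31.7.
From dN/dt = 0: 0.912(1 - N*/849) = 0.00581·31.7, giving N* = 849·(1 - 0.202) = 677.
From dH/dt = 0: 0.000455·677 - 0.104 = 0.03P*, so P* = 0.204/0.03 = 6.81.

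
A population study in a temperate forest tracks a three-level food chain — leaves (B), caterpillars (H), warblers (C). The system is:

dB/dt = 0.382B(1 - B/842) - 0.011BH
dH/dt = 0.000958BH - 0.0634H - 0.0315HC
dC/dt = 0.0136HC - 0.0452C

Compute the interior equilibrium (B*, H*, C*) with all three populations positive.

From dC/dt = 0: 0.0136H* = 0.0452, so H* = 3.32.
From dB/dt = 0: 0.382(1 - B*/842) = 0.011·3.32, giving B* = 842·(1 - 0.0957) = 761.
From dH/dt = 0: 0.000958·761 - 0.0634 = 0.0315C*, so C* = 0.666/0.0315 = 21.1.

B* ≈ 761, H* ≈ 3.32, C* ≈ 21.1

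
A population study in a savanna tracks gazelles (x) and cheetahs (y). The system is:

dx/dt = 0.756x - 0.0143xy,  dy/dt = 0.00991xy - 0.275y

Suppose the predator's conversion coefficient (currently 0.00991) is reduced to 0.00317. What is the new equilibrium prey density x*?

x* ≈ 86.8

At the interior fixed point, setting dy/dt = 0 with y > 0 fixes x* = (predator death rate)/(xy coefficient) — independent of the other coefficients.
With the change, x* = 0.275/0.00317 = 86.8; it rises from 27.7.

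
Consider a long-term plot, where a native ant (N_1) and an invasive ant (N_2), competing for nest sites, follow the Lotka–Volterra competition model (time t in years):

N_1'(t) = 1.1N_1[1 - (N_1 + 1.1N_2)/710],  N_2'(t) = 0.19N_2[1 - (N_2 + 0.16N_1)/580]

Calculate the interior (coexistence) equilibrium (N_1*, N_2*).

Setting both brackets to zero gives the nullclines N_1 + 1.1N_2 = 710 and 0.16N_1 + N_2 = 580.
Substituting N_2 = 580 - 0.16N_1 into the first: N_1(1 - 1.1·0.16) = 710 - 1.1·580.
So N_1* = 72/0.824 = 87.4, and then N_2* = 580 - 0.16·87.4 = 566.

N_1* ≈ 87.4, N_2* ≈ 566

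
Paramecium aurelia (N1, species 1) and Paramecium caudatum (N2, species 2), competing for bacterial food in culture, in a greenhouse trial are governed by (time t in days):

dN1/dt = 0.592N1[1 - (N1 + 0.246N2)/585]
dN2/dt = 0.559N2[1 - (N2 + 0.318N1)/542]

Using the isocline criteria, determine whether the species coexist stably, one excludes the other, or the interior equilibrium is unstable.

stable coexistence

Compare the nullcline intercepts: K1/α12 = 585/0.246 = 2380 > K2 = 542; K2/α21 = 542/0.318 = 1700 > K1 = 585.
Since both inequalities hold, each species can invade when rare, so the interior equilibrium is stable.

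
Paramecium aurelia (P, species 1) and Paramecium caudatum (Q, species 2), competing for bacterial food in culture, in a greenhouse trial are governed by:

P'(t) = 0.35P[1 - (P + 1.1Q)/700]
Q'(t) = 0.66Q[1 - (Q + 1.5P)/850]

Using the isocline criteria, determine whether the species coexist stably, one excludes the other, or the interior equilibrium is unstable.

Compare the nullcline intercepts: K1/α12 = 700/1.1 = 636 < K2 = 850; K2/α21 = 850/1.5 = 567 < K1 = 700.
Since both are reversed, neither can invade when rare; the interior point is a saddle.

unstable coexistence (outcome depends on initial conditions)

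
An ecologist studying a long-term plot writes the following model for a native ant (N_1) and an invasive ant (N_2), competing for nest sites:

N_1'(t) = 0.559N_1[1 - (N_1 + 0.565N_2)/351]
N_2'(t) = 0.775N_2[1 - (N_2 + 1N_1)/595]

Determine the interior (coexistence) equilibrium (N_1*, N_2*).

N_1* ≈ 34.1, N_2* ≈ 561

Setting both brackets to zero gives the nullclines N_1 + 0.565N_2 = 351 and 1N_1 + N_2 = 595.
Substituting N_2 = 595 - 1N_1 into the first: N_1(1 - 0.565·1) = 351 - 0.565·595.
So N_1* = 14.8/0.435 = 34.1, and then N_2* = 595 - 1·34.1 = 561.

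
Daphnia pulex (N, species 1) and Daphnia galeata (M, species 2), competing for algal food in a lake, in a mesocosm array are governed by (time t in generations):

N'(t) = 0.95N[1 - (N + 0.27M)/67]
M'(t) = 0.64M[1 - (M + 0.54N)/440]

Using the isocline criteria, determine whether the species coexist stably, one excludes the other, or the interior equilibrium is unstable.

Compare the nullcline intercepts: K1/α12 = 67/0.27 = 248 < K2 = 440; K2/α21 = 440/0.54 = 815 > K1 = 67.
Since the inequalities point opposite ways, species 2 can invade but species 1 cannot.

species 2 excludes species 1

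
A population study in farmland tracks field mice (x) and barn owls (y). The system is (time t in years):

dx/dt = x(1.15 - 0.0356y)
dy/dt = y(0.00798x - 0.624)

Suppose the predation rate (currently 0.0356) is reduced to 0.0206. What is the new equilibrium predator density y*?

At the interior fixed point, setting dx/dt = 0 with x > 0 fixes y* = (prey growth rate)/(xy coefficient) — independent of the other coefficients.
With the change, y* = 1.15/0.0206 = 55.8; it rises from 32.3.

y* ≈ 55.8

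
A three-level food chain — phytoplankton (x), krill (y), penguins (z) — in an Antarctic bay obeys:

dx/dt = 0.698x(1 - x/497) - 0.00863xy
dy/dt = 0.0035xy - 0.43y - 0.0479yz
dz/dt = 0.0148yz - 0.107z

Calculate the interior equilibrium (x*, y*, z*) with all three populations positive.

x* ≈ 453, y* ≈ 7.23, z* ≈ 24.1

From dz/dt = 0: 0.0148y* = 0.107, so y* = 7.23.
From dx/dt = 0: 0.698(1 - x*/497) = 0.00863·7.23, giving x* = 497·(1 - 0.0894) = 453.
From dy/dt = 0: 0.0035·453 - 0.43 = 0.0479z*, so z* = 1.15/0.0479 = 24.1.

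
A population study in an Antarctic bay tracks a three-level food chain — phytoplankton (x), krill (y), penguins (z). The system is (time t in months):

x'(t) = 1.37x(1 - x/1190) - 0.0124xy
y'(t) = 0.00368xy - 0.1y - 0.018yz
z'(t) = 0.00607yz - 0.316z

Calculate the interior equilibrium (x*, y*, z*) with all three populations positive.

x* ≈ 629, y* ≈ 52.1, z* ≈ 123

From dz/dt = 0: 0.00607y* = 0.316, so y* = 52.1.
From dx/dt = 0: 1.37(1 - x*/1190) = 0.0124·52.1, giving x* = 1190·(1 - 0.471) = 629.
From dy/dt = 0: 0.00368·629 - 0.1 = 0.018z*, so z* = 2.22/0.018 = 123.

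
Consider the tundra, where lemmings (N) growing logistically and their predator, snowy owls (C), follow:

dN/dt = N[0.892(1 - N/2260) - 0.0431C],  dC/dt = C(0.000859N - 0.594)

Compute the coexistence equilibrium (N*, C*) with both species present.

N* ≈ 692, C* ≈ 14.4

From dC/dt = 0 with C > 0: 0.000859N* = 0.594, so N* = 692.
Substitute into dN/dt = 0: 0.892(1 - 692/2260) = 0.0431C*.
The bracket is 0.694, giving C* = 0.619/0.0431 = 14.4.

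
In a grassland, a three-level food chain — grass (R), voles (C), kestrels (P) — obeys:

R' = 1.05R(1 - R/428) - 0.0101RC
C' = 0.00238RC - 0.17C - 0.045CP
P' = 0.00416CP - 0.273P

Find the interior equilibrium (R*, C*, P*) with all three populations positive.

R* ≈ 158, C* ≈ 65.6, P* ≈ 4.57

From dP/dt = 0: 0.00416C* = 0.273, so C* = 65.6.
From dR/dt = 0: 1.05(1 - R*/428) = 0.0101·65.6, giving R* = 428·(1 - 0.631) = 158.
From dC/dt = 0: 0.00238·158 - 0.17 = 0.045P*, so P* = 0.206/0.045 = 4.57.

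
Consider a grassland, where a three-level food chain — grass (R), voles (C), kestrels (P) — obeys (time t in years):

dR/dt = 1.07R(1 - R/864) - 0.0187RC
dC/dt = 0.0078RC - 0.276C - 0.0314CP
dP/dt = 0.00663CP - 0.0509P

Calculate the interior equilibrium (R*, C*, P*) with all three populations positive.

From dP/dt = 0: 0.00663C* = 0.0509, so C* = 7.68.
From dR/dt = 0: 1.07(1 - R*/864) = 0.0187·7.68, giving R* = 864·(1 - 0.134) = 748.
From dC/dt = 0: 0.0078·748 - 0.276 = 0.0314P*, so P* = 5.56/0.0314 = 177.

R* ≈ 748, C* ≈ 7.68, P* ≈ 177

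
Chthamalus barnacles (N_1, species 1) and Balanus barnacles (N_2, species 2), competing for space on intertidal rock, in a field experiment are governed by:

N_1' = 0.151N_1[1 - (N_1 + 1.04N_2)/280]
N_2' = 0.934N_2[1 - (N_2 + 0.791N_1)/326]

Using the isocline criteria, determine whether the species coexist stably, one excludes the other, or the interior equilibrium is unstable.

Compare the nullcline intercepts: K1/α12 = 280/1.04 = 269 < K2 = 326; K2/α21 = 326/0.791 = 412 > K1 = 280.
Since the inequalities point opposite ways, species 2 can invade but species 1 cannot.

species 2 excludes species 1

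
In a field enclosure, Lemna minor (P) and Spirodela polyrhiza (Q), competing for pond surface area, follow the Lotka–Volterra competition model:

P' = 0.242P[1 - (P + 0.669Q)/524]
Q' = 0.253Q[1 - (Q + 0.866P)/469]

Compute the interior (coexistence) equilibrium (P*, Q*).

Setting both brackets to zero gives the nullclines P + 0.669Q = 524 and 0.866P + Q = 469.
Substituting Q = 469 - 0.866P into the first: P(1 - 0.669·0.866) = 524 - 0.669·469.
So P* = 210/0.421 = 500, and then Q* = 469 - 0.866·500 = 36.2.

P* ≈ 500, Q* ≈ 36.2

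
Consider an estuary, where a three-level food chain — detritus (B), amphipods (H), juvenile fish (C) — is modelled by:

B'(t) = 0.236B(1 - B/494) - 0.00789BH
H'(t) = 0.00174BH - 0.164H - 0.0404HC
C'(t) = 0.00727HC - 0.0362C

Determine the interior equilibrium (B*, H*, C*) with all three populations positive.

B* ≈ 412, H* ≈ 4.98, C* ≈ 13.7

From dC/dt = 0: 0.00727H* = 0.0362, so H* = 4.98.
From dB/dt = 0: 0.236(1 - B*/494) = 0.00789·4.98, giving B* = 494·(1 - 0.166) = 412.
From dH/dt = 0: 0.00174·412 - 0.164 = 0.0404C*, so C* = 0.552/0.0404 = 13.7.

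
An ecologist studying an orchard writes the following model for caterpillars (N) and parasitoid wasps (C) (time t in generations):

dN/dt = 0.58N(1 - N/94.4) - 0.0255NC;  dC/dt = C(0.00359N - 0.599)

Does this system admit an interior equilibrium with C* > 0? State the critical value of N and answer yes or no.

Threshold N = 167; K < 167, so no, the predator goes extinct.

The predator equation gives dC/dt > 0 only when N > 0.599/0.00359 = 167.
Without the predator, N → K = 94.4. Since 94.4 < 167, the predator cannot invade.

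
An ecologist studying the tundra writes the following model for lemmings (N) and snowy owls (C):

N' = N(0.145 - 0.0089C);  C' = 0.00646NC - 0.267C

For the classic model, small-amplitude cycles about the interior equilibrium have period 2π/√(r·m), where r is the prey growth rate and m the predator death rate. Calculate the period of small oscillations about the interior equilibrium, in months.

T ≈ 31.9 months

Here r = 0.145 and m = 0.267, so r·m = 0.0387.
ω = √0.0387 = 0.197 per month, hence T = 2π/ω ≈ 31.9 months.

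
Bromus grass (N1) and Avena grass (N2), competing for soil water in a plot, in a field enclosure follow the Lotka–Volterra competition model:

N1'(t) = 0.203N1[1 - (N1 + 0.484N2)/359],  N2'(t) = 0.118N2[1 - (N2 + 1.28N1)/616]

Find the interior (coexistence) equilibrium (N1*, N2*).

Setting both brackets to zero gives the nullclines N1 + 0.484N2 = 359 and 1.28N1 + N2 = 616.
Substituting N2 = 616 - 1.28N1 into the first: N1(1 - 0.484·1.28) = 359 - 0.484·616.
So N1* = 60.9/0.38 = 160, and then N2* = 616 - 1.28·160 = 411.

N1* ≈ 160, N2* ≈ 411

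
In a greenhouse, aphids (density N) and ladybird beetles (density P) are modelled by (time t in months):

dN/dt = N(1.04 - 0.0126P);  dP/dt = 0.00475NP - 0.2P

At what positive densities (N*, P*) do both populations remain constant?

Set dP/dt = 0 with P > 0: 0.00475N - 0.2 = 0, so N* = 0.2/0.00475 = 42.1.
Set dN/dt = 0 with N > 0: 1.04 - 0.0126P = 0, so P* = 1.04/0.0126 = 82.5.

N* ≈ 42.1, P* ≈ 82.5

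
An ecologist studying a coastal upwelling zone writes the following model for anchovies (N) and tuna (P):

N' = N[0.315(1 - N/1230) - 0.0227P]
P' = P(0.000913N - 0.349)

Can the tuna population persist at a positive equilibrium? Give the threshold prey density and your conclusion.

Threshold N = 382; K > 382, so yes, the predator persists.

The predator equation gives dP/dt > 0 only when N > 0.349/0.000913 = 382.
Without the predator, N → K = 1230. Since 1230 > 382, the predator can invade and persist.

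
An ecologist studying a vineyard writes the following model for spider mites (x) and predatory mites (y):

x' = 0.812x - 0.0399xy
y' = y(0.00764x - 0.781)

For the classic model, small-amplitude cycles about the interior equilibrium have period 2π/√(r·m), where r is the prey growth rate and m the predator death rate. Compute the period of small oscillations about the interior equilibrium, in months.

T ≈ 7.89 months

Here r = 0.812 and m = 0.781, so r·m = 0.634.
ω = √0.634 = 0.796 per month, hence T = 2π/ω ≈ 7.89 months.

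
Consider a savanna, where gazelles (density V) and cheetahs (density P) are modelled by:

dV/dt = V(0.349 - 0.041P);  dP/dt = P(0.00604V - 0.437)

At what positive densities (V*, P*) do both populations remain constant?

V* ≈ 72.4, P* ≈ 8.51

Set dP/dt = 0 with P > 0: 0.00604V - 0.437 = 0, so V* = 0.437/0.00604 = 72.4.
Set dV/dt = 0 with V > 0: 0.349 - 0.041P = 0, so P* = 0.349/0.041 = 8.51.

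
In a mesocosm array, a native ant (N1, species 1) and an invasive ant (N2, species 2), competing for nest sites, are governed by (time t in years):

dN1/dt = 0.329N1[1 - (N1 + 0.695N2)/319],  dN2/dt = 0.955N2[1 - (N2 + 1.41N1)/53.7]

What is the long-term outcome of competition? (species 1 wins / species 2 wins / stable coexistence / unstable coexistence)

Compare the nullcline intercepts: K1/α12 = 319/0.695 = 459 > K2 = 53.7; K2/α21 = 53.7/1.41 = 38.1 < K1 = 319.
Since the inequalities point opposite ways, species 1 can invade but species 2 cannot.

species 1 excludes species 2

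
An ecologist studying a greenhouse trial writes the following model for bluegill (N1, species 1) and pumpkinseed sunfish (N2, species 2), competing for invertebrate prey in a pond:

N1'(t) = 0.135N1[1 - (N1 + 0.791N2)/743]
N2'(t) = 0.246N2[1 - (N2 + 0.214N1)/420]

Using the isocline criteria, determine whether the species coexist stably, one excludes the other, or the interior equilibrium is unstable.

Compare the nullcline intercepts: K1/α12 = 743/0.791 = 939 > K2 = 420; K2/α21 = 420/0.214 = 1960 > K1 = 743.
Since both inequalities hold, each species can invade when rare, so the interior equilibrium is stable.

stable coexistence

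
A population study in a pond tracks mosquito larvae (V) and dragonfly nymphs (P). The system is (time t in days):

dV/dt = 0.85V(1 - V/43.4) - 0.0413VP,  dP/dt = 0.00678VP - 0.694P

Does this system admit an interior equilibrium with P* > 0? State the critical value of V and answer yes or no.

The predator equation gives dP/dt > 0 only when V > 0.694/0.00678 = 102.
Without the predator, V → K = 43.4. Since 43.4 < 102, the predator cannot invade.

Threshold V = 102; K < 102, so no, the predator goes extinct.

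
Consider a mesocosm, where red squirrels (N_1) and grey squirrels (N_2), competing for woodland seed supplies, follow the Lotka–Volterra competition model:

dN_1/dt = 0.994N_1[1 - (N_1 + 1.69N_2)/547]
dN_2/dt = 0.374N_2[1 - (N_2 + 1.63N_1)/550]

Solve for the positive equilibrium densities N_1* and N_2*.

N_1* ≈ 218, N_2* ≈ 195

Setting both brackets to zero gives the nullclines N_1 + 1.69N_2 = 547 and 1.63N_1 + N_2 = 550.
Substituting N_2 = 550 - 1.63N_1 into the first: N_1(1 - 1.69·1.63) = 547 - 1.69·550.
So N_1* = -382/-1.75 = 218, and then N_2* = 550 - 1.63·218 = 195.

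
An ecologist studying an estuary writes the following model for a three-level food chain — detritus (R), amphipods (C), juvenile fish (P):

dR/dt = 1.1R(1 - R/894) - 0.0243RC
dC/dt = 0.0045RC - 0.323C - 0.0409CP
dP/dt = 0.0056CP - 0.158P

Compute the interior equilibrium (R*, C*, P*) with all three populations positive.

From dP/dt = 0: 0.0056C* = 0.158, so C* = 28.2.
From dR/dt = 0: 1.1(1 - R*/894) = 0.0243·28.2, giving R* = 894·(1 - 0.623) = 337.
From dC/dt = 0: 0.0045·337 - 0.323 = 0.0409P*, so P* = 1.19/0.0409 = 29.2.

R* ≈ 337, C* ≈ 28.2, P* ≈ 29.2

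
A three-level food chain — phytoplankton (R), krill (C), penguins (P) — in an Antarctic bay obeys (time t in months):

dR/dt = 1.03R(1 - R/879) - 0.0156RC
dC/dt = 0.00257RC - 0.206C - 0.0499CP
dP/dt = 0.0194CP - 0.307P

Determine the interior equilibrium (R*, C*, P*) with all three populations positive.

R* ≈ 668, C* ≈ 15.8, P* ≈ 30.3

From dP/dt = 0: 0.0194C* = 0.307, so C* = 15.8.
From dR/dt = 0: 1.03(1 - R*/879) = 0.0156·15.8, giving R* = 879·(1 - 0.24) = 668.
From dC/dt = 0: 0.00257·668 - 0.206 = 0.0499P*, so P* = 1.51/0.0499 = 30.3.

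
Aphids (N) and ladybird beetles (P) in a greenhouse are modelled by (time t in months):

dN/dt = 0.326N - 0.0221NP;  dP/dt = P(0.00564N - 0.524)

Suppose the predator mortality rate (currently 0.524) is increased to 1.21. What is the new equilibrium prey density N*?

N* ≈ 215

At the interior fixed point, setting dP/dt = 0 with P > 0 fixes N* = (predator death rate)/(NP coefficient) — independent of the other coefficients.
With the change, N* = 1.21/0.00564 = 215; it rises from 92.9.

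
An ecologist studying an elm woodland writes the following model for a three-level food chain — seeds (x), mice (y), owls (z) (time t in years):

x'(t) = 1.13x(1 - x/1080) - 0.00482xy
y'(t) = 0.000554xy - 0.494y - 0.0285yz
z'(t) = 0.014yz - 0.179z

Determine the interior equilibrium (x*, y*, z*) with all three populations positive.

From dz/dt = 0: 0.014y* = 0.179, so y* = 12.8.
From dx/dt = 0: 1.13(1 - x*/1080) = 0.00482·12.8, giving x* = 1080·(1 - 0.0545) = 1020.
From dy/dt = 0: 0.000554·1020 - 0.494 = 0.0285z*, so z* = 0.0717/0.0285 = 2.52.

x* ≈ 1020, y* ≈ 12.8, z* ≈ 2.52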